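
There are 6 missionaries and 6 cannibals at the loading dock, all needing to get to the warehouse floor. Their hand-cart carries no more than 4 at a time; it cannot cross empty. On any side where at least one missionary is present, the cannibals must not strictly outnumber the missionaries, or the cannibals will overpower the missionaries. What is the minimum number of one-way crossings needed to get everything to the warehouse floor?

Counting alone: each trip to the warehouse floor takes at most 4 across and each return brings at least 1 back, so after t trips out (and t−1 returns) at most 4t − (t−1) of the 12 are across; that first reaches 12 at t = 4, so at least 7 crossings are needed.
The safety rule pushes this higher. Following every safe sequence of crossings, the most of the 12 that can be at the warehouse floor as the hand-cart arrives there on crossing 7 is 11 — never all 12.
So no plan with fewer than 9 crossings exists, and this one achieves 9:
1. 2 cannibals → the warehouse floor.  (the loading dock: 6M 4C; the warehouse floor: 0M 2C)
2. 1 cannibal ← the loading dock.  (the loading dock: 6M 5C; the warehouse floor: 0M 1C)
3. 4 cannibals → the warehouse floor.  (the loading dock: 6M 1C; the warehouse floor: 0M 5C)
4. 1 cannibal ← the loading dock.  (the loading dock: 6M 2C; the warehouse floor: 0M 4C)
5. 4 missionaries → the warehouse floor.  (the loading dock: 2M 2C; the warehouse floor: 4M 4C)
6. 1 missionary and 1 cannibal ← the loading dock.  (the loading dock: 3M 3C; the warehouse floor: 3M 3C)
7. 2 missionaries and 2 cannibals → the warehouse floor.  (the loading dock: 1M 1C; the warehouse floor: 5M 5C)
8. 1 missionary and 1 cannibal ← the loading dock.  (the loading dock: 2M 2C; the warehouse floor: 4M 4C)
9. 2 missionaries and 2 cannibals → the warehouse floor.  (the loading dock: 0M 0C; the warehouse floor: 6M 6C)

9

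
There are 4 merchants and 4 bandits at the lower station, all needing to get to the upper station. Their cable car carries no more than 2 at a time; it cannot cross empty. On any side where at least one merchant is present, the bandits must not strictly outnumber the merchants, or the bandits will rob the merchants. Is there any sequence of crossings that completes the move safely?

Following every safe sequence of crossings from the start, the most of the 8 that can be at the upper station as the cable car arrives there on crossings 1, 3, 5 is 2, 3, 4 respectively; the best ever achieved is 4 of 8.
From crossing 7 on, no configuration arises that was not already reachable earlier: only 11 distinct safe configurations (who is on which side, and where the cable car is) can ever be reached, none of them has everyone across, and every continuation just revisits them. They are: 0 merchants + 0 bandits across (cable car back at the start); 0 merchants + 1 bandit across (cable car there); 0 merchants + 1 bandit across (cable car back at the start); 0 merchants + 2 bandits across (cable car there); 0 merchants + 2 bandits across (cable car back at the start); 0 merchants + 3 bandits across (cable car there); 0 merchants + 3 bandits across (cable car back at the start); 0 merchants + 4 bandits across (cable car there); 1 merchant + 1 bandit across (cable car there); 1 merchant + 1 bandit across (cable car back at the start); 2 merchants + 2 bandits across (cable car there). So no valid plan exists.

No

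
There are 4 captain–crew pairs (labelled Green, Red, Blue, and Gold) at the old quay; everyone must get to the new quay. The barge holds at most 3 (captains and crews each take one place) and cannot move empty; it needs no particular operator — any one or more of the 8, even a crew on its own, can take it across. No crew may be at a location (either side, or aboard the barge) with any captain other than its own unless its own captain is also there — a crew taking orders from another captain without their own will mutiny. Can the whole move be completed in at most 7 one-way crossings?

Counting alone: each trip to the new quay takes at most 3 across and each return brings at least 1 back, so after t trips out (and t−1 returns) at most 3t − (t−1) of the 8 are across; that first reaches 8 at t = 4, so at least 7 crossings are needed.
The safety rule pushes this higher. Following every safe sequence of crossings, the most of the 8 that can be at the new quay as the barge arrives there on crossing 7 is 7 — never all 8.
So the move cannot be finished within 7 crossings. (The shortest complete plan takes 9:)
1. captain Green and crew Green cross → the new quay.
2. captain Green crosses ← the old quay.
3. captain Green, captain Red, and crew Red cross → the new quay.
4. captain Green and crew Green cross ← the old quay.
5. captain Blue, captain Gold, and captain Green cross → the new quay.
6. crew Red crosses ← the old quay.
7. crew Green and crew Red cross → the new quay.
8. crew Green crosses ← the old quay.
9. crew Blue, crew Gold, and crew Green cross → the new quay.

No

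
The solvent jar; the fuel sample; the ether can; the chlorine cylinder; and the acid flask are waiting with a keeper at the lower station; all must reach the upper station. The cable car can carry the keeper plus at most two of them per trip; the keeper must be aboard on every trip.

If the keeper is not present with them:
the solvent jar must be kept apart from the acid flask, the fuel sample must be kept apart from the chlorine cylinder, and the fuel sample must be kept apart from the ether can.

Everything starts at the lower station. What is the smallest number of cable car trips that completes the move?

5

Counting alone: the keeper can take at most 2 across per trip to the upper station, so moving all 5 needs at least 3 loaded trips out, with a return between consecutive ones — at least 5 crossings.
The plan below uses exactly 5 crossings, so it is optimal:
1. Keeper goes to the upper station with the fuel sample and the solvent jar.  [the lower station: the acid flask, the chlorine cylinder, the ether can | the upper station: the fuel sample, the solvent jar]
2. Keeper goes back to the lower station alone.  [the lower station: the acid flask, the chlorine cylinder, the ether can | the upper station: the fuel sample, the solvent jar]
3. Keeper goes to the upper station with the chlorine cylinder and the ether can.  [the lower station: the acid flask | the upper station: the chlorine cylinder, the ether can, the fuel sample, the solvent jar]
4. Keeper goes back to the lower station with the fuel sample.  [the lower station: the acid flask, the fuel sample | the upper station: the chlorine cylinder, the ether can, the solvent jar]
5. Keeper goes to the upper station with the acid flask and the fuel sample.  [the lower station: — | the upper station: the acid flask, the chlorine cylinder, the ether can, the fuel sample, the solvent jar]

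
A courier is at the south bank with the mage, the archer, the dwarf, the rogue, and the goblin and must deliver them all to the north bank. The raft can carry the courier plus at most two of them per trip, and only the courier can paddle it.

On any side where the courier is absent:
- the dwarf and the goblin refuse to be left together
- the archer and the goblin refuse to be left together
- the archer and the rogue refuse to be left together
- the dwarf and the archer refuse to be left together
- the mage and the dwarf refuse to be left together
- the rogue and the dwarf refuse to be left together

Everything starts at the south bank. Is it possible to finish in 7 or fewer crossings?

Yes — this plan uses 7 crossings (≤ 7):
1. Courier goes to the north bank with the archer and the dwarf.  [the south bank: the goblin, the mage, the rogue | the north bank: the archer, the dwarf]
2. Courier goes back to the south bank with the archer.  [the south bank: the archer, the goblin, the mage, the rogue | the north bank: the dwarf]
3. Courier goes to the north bank with the archer and the mage.  [the south bank: the goblin, the rogue | the north bank: the archer, the dwarf, the mage]
4. Courier goes back to the south bank with the dwarf.  [the south bank: the dwarf, the goblin, the rogue | the north bank: the archer, the mage]
5. Courier goes to the north bank with the goblin and the rogue.  [the south bank: the dwarf | the north bank: the archer, the goblin, the mage, the rogue]
6. Courier goes back to the south bank with the archer.  [the south bank: the archer, the dwarf | the north bank: the goblin, the mage, the rogue]
7. Courier goes to the north bank with the archer and the dwarf.  [the south bank: — | the north bank: the archer, the dwarf, the goblin, the mage, the rogue]

Yes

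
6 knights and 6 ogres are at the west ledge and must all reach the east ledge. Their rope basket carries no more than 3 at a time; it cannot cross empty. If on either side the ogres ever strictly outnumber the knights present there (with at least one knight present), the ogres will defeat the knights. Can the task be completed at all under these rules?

No

Following every safe sequence of crossings from the start, the most of the 12 that can be at the east ledge as the rope basket arrives there on crossings 1, 3, 5 is 3, 5, 6 respectively; the best ever achieved is 6 of 12.
From crossing 7 on, no configuration arises that was not already reachable earlier: only 17 distinct safe configurations (who is on which side, and where the rope basket is) can ever be reached, none of them has everyone across, and every continuation just revisits them. They are: 0 knights + 0 ogres across (rope basket back at the start); 0 knights + 1 ogre across (rope basket there); 0 knights + 1 ogre across (rope basket back at the start); 0 knights + 2 ogres across (rope basket there); 0 knights + 2 ogres across (rope basket back at the start); 0 knights + 3 ogres across (rope basket there); 0 knights + 3 ogres across (rope basket back at the start); 0 knights + 4 ogres across (rope basket there); 0 knights + 4 ogres across (rope basket back at the start); 0 knights + 5 ogres across (rope basket there); 0 knights + 5 ogres across (rope basket back at the start); 0 knights + 6 ogres across (rope basket there); 1 knight + 1 ogre across (rope basket there); 1 knight + 1 ogre across (rope basket back at the start); 2 knights + 2 ogres across (rope basket there); 2 knights + 2 ogres across (rope basket back at the start); 3 knights + 3 ogres across (rope basket there). So no valid plan exists.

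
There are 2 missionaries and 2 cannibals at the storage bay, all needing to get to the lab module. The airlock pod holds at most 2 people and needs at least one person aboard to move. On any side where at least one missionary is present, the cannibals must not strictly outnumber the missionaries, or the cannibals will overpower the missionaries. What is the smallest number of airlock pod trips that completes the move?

Counting alone: each trip to the lab module takes at most 2 across and each return brings at least 1 back, so after t trips out (and t−1 returns) at most 2t − (t−1) of the 4 are across; that first reaches 4 at t = 3, so at least 5 crossings are needed.
The plan below uses exactly 5 crossings, so it is optimal:
1. 2 cannibals → the lab module.  (the storage bay: 2M 0C; the lab module: 0M 2C)
2. 1 cannibal ← the storage bay.  (the storage bay: 2M 1C; the lab module: 0M 1C)
3. 2 missionaries → the lab module.  (the storage bay: 0M 1C; the lab module: 2M 1C)
4. 1 cannibal ← the storage bay.  (the storage bay: 0M 2C; the lab module: 2M 0C)
5. 2 cannibals → the lab module.  (the storage bay: 0M 0C; the lab module: 2M 2C)

5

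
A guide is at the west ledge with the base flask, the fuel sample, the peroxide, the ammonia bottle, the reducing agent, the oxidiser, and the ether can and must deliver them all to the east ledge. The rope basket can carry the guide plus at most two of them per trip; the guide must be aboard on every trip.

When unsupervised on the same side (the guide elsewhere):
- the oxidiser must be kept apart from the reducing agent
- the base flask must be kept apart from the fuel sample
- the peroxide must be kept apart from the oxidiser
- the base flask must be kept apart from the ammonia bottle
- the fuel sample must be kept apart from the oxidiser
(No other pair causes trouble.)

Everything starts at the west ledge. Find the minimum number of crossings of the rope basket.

9

Counting alone: the guide can take at most 2 across per trip to the east ledge, so moving all 7 needs at least 4 loaded trips out, with a return between consecutive ones — at least 7 crossings.
The safety rule pushes this higher. Following every safe sequence of crossings, the most of the 7 that can be at the east ledge as the rope basket arrives there on crossing 7 is 6 — never all 7.
So no plan with fewer than 9 crossings exists, and this one achieves 9:
1. Guide goes to the east ledge with the base flask and the oxidiser.  [the west ledge: the ammonia bottle, the ether can, the fuel sample, the peroxide, the reducing agent | the east ledge: the base flask, the oxidiser]
2. Guide goes back to the west ledge alone.  [the west ledge: the ammonia bottle, the ether can, the fuel sample, the peroxide, the reducing agent | the east ledge: the base flask, the oxidiser]
3. Guide goes to the east ledge with the peroxide.  [the west ledge: the ammonia bottle, the ether can, the fuel sample, the reducing agent | the east ledge: the base flask, the oxidiser, the peroxide]
4. Guide goes back to the west ledge with the oxidiser.  [the west ledge: the ammonia bottle, the ether can, the fuel sample, the oxidiser, the reducing agent | the east ledge: the base flask, the peroxide]
5. Guide goes to the east ledge with the fuel sample and the reducing agent.  [the west ledge: the ammonia bottle, the ether can, the oxidiser | the east ledge: the base flask, the fuel sample, the peroxide, the reducing agent]
6. Guide goes back to the west ledge with the base flask.  [the west ledge: the ammonia bottle, the base flask, the ether can, the oxidiser | the east ledge: the fuel sample, the peroxide, the reducing agent]
7. Guide goes to the east ledge with the ammonia bottle and the ether can.  [the west ledge: the base flask, the oxidiser | the east ledge: the ammonia bottle, the ether can, the fuel sample, the peroxide, the reducing agent]
8. Guide goes back to the west ledge alone.  [the west ledge: the base flask, the oxidiser | the east ledge: the ammonia bottle, the ether can, the fuel sample, the peroxide, the reducing agent]
9. Guide goes to the east ledge with the base flask and the oxidiser.  [the west ledge: — | the east ledge: the ammonia bottle, the base flask, the ether can, the fuel sample, the oxidiser, the peroxide, the reducing agent]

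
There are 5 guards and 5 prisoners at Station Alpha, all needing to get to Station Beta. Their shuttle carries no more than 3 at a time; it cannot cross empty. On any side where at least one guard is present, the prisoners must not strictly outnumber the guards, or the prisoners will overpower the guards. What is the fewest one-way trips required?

Counting alone: each trip to Station Beta takes at most 3 across and each return brings at least 1 back, so after t trips out (and t−1 returns) at most 3t − (t−1) of the 10 are across; that first reaches 10 at t = 5, so at least 9 crossings are needed.
The safety rule pushes this higher. Following every safe sequence of crossings, the most of the 10 that can be at Station Beta as the shuttle arrives there on crossing 9 is 9 — never all 10.
So no plan with fewer than 11 crossings exists, and this one achieves 11:
1. 2 prisoners → Station Beta.  (Station Alpha: 5G 3P; Station Beta: 0G 2P)
2. 1 prisoner ← Station Alpha.  (Station Alpha: 5G 4P; Station Beta: 0G 1P)
3. 3 prisoners → Station Beta.  (Station Alpha: 5G 1P; Station Beta: 0G 4P)
4. 1 prisoner ← Station Alpha.  (Station Alpha: 5G 2P; Station Beta: 0G 3P)
5. 3 guards → Station Beta.  (Station Alpha: 2G 2P; Station Beta: 3G 3P)
6. 1 guard and 1 prisoner ← Station Alpha.  (Station Alpha: 3G 3P; Station Beta: 2G 2P)
7. 3 guards → Station Beta.  (Station Alpha: 0G 3P; Station Beta: 5G 2P)
8. 1 prisoner ← Station Alpha.  (Station Alpha: 0G 4P; Station Beta: 5G 1P)
9. 2 prisoners → Station Beta.  (Station Alpha: 0G 2P; Station Beta: 5G 3P)
10. 1 prisoner ← Station Alpha.  (Station Alpha: 0G 3P; Station Beta: 5G 2P)
11. 3 prisoners → Station Beta.  (Station Alpha: 0G 0P; Station Beta: 5G 5P)

11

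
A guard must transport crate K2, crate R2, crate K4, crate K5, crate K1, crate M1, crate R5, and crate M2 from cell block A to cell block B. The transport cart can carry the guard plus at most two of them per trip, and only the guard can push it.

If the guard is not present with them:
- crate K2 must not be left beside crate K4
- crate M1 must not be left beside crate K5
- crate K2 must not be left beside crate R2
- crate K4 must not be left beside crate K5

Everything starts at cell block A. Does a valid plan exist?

1. Guard goes to cell block B with crate K2 and crate K5.  [cell block A: crate K1, crate K4, crate M1, crate M2, crate R2, crate R5 | cell block B: crate K2, crate K5]
2. Guard goes back to cell block A alone.  [cell block A: crate K1, crate K4, crate M1, crate M2, crate R2, crate R5 | cell block B: crate K2, crate K5]
3. Guard goes to cell block B with crate K4 and crate R2.  [cell block A: crate K1, crate M1, crate M2, crate R5 | cell block B: crate K2, crate K4, crate K5, crate R2]
4. Guard goes back to cell block A with crate K2 and crate K5.  [cell block A: crate K1, crate K2, crate K5, crate M1, crate M2, crate R5 | cell block B: crate K4, crate R2]
5. Guard goes to cell block B with crate K1 and crate M1.  [cell block A: crate K2, crate K5, crate M2, crate R5 | cell block B: crate K1, crate K4, crate M1, crate R2]
6. Guard goes back to cell block A alone.  [cell block A: crate K2, crate K5, crate M2, crate R5 | cell block B: crate K1, crate K4, crate M1, crate R2]
7. Guard goes to cell block B with crate M2 and crate R5.  [cell block A: crate K2, crate K5 | cell block B: crate K1, crate K4, crate M1, crate M2, crate R2, crate R5]
8. Guard goes back to cell block A alone.  [cell block A: crate K2, crate K5 | cell block B: crate K1, crate K4, crate M1, crate M2, crate R2, crate R5]
9. Guard goes to cell block B with crate K2 and crate K5.  [cell block A: — | cell block B: crate K1, crate K2, crate K4, crate K5, crate M1, crate M2, crate R2, crate R5]

Yes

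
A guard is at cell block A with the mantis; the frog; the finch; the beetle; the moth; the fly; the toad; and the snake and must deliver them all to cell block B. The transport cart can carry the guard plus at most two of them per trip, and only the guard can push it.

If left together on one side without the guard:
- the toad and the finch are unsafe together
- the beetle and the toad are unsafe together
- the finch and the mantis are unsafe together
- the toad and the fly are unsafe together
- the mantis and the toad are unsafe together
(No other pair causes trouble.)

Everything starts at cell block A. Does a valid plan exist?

1. Guard goes to cell block B with the mantis and the toad.
2. Guard goes back to cell block A with the mantis.
3. Guard goes to cell block B with the frog and the mantis.
4. Guard goes back to cell block A with the mantis.
5. Guard goes to cell block B with the beetle and the mantis.
6. Guard goes back to cell block A with the toad.
7. Guard goes to cell block B with the finch and the fly.
8. Guard goes back to cell block A with the mantis.
9. Guard goes to cell block B with the mantis and the moth.
10. Guard goes back to cell block A with the mantis.
11. Guard goes to cell block B with the mantis and the snake.
12. Guard goes back to cell block A with the mantis.
13. Guard goes to cell block B with the mantis and the toad.

Yes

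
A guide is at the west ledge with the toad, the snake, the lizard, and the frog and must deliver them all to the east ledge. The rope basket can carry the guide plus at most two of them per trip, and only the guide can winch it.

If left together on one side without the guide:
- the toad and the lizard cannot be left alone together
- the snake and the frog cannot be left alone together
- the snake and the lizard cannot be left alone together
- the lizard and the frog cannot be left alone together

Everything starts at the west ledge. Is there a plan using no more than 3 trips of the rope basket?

Counting alone: the guide can take at most 2 across per trip to the east ledge, so moving all 4 needs at least 2 loaded trips out, with a return between consecutive ones — at least 3 crossings.
The safety rule pushes this higher. Following every safe sequence of crossings, the most of the 4 that can be at the east ledge as the rope basket arrives there on crossing 3 is 3 — never all 4.
So the move cannot be finished within 3 crossings. (The shortest complete plan takes 5:)
1. Guide goes to the east ledge with the lizard and the snake.
2. Guide goes back to the west ledge with the snake.
3. Guide goes to the east ledge with the snake and the toad.
4. Guide goes back to the west ledge with the lizard.
5. Guide goes to the east ledge with the frog and the lizard.

No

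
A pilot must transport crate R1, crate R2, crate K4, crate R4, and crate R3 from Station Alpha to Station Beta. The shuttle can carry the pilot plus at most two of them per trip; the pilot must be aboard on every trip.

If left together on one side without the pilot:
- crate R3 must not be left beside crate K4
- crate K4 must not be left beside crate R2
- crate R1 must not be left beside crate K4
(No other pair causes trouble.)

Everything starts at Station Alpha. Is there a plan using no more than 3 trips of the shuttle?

Counting alone: the pilot can take at most 2 across per trip to Station Beta, so moving all 5 needs at least 3 loaded trips out, with a return between consecutive ones — at least 5 crossings.
Since 3 < 5, 3 crossings cannot be enough. (The shortest complete plan in fact takes 5:)
1. Pilot goes to Station Beta with crate K4 and crate R1.  [Station Alpha: crate R2, crate R3, crate R4 | Station Beta: crate K4, crate R1]
2. Pilot goes back to Station Alpha with crate K4.  [Station Alpha: crate K4, crate R2, crate R3, crate R4 | Station Beta: crate R1]
3. Pilot goes to Station Beta with crate R2 and crate R3.  [Station Alpha: crate K4, crate R4 | Station Beta: crate R1, crate R2, crate R3]
4. Pilot goes back to Station Alpha alone.  [Station Alpha: crate K4, crate R4 | Station Beta: crate R1, crate R2, crate R3]
5. Pilot goes to Station Beta with crate K4 and crate R4.  [Station Alpha: — | Station Beta: crate K4, crate R1, crate R2, crate R3, crate R4]

No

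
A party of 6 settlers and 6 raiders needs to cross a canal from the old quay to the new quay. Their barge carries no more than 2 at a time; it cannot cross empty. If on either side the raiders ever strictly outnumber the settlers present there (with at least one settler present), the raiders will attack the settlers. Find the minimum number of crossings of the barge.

impossible

Following every safe sequence of crossings from the start, the most of the 12 that can be at the new quay as the barge arrives there on crossings 1, 3, 5, 7, 9 is 2, 3, 4, 5, 6 respectively; the best ever achieved is 6 of 12.
From crossing 11 on, no configuration arises that was not already reachable earlier: only 15 distinct safe configurations (who is on which side, and where the barge is) can ever be reached, none of them has everyone across, and every continuation just revisits them. They are: 0 settlers + 0 raiders across (barge back at the start); 0 settlers + 1 raider across (barge there); 0 settlers + 1 raider across (barge back at the start); 0 settlers + 2 raiders across (barge there); 0 settlers + 2 raiders across (barge back at the start); 0 settlers + 3 raiders across (barge there); 0 settlers + 3 raiders across (barge back at the start); 0 settlers + 4 raiders across (barge there); 0 settlers + 4 raiders across (barge back at the start); 0 settlers + 5 raiders across (barge there); 0 settlers + 5 raiders across (barge back at the start); 0 settlers + 6 raiders across (barge there); 1 settler + 1 raider across (barge there); 1 settler + 1 raider across (barge back at the start); 2 settlers + 2 raiders across (barge there). So no valid plan exists.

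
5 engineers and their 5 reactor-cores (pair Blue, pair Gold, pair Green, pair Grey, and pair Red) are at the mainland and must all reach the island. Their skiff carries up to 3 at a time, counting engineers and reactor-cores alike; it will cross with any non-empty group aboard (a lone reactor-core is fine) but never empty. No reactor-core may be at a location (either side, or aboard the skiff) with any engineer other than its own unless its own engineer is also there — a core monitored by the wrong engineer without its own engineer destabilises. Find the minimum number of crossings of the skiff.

11

Counting alone: each trip to the island takes at most 3 across and each return brings at least 1 back, so after t trips out (and t−1 returns) at most 3t − (t−1) of the 10 are across; that first reaches 10 at t = 5, so at least 9 crossings are needed.
The safety rule pushes this higher. Following every safe sequence of crossings, the most of the 10 that can be at the island as the skiff arrives there on crossing 9 is 9 — never all 10.
So no plan with fewer than 11 crossings exists, and this one achieves 11:
1. engineer Blue and reactor-core Blue cross → the island.
2. engineer Blue crosses ← the mainland.
3. reactor-core Gold, reactor-core Green, and reactor-core Grey cross → the island.
4. reactor-core Blue crosses ← the mainland.
5. engineer Gold, engineer Green, and engineer Grey cross → the island.
6. engineer Gold and reactor-core Gold cross ← the mainland.
7. engineer Blue, engineer Gold, and engineer Red cross → the island.
8. reactor-core Green crosses ← the mainland.
9. reactor-core Blue and reactor-core Gold cross → the island.
10. reactor-core Blue crosses ← the mainland.
11. reactor-core Blue, reactor-core Green, and reactor-core Red cross → the island.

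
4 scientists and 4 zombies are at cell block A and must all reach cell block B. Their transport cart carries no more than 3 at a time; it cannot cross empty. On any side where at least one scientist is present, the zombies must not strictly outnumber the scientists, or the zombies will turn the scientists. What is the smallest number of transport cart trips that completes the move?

9

Counting alone: each trip to cell block B takes at most 3 across and each return brings at least 1 back, so after t trips out (and t−1 returns) at most 3t − (t−1) of the 8 are across; that first reaches 8 at t = 4, so at least 7 crossings are needed.
The safety rule pushes this higher. Following every safe sequence of crossings, the most of the 8 that can be at cell block B as the transport cart arrives there on crossing 7 is 7 — never all 8.
So no plan with fewer than 9 crossings exists, and this one achieves 9:
1. 2 zombies → cell block B.  (cell block A: 4S 2Z; cell block B: 0S 2Z)
2. 1 zombie ← cell block A.  (cell block A: 4S 3Z; cell block B: 0S 1Z)
3. 3 zombies → cell block B.  (cell block A: 4S 0Z; cell block B: 0S 4Z)
4. 1 zombie ← cell block A.  (cell block A: 4S 1Z; cell block B: 0S 3Z)
5. 3 scientists → cell block B.  (cell block A: 1S 1Z; cell block B: 3S 3Z)
6. 1 scientist and 1 zombie ← cell block A.  (cell block A: 2S 2Z; cell block B: 2S 2Z)
7. 2 scientists → cell block B.  (cell block A: 0S 2Z; cell block B: 4S 2Z)
8. 1 zombie ← cell block A.  (cell block A: 0S 3Z; cell block B: 4S 1Z)
9. 3 zombies → cell block B.  (cell block A: 0S 0Z; cell block B: 4S 4Z)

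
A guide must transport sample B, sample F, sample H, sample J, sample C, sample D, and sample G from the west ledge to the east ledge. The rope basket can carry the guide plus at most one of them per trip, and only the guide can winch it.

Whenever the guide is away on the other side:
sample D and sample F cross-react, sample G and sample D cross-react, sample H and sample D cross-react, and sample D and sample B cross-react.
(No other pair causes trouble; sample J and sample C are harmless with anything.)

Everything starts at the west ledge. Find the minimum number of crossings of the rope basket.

Following every safe sequence of crossings from the start, the most of the 7 that can be at the east ledge as the rope basket arrives there on crossings 1, 3, 5, 7 is 1, 2, 3, 4 respectively; the best ever achieved is 4 of 7.
From crossing 9 on, no configuration arises that was not already reachable earlier: only 44 distinct safe configurations (who is on which side, and where the rope basket is) can ever be reached, none of them has everyone across, and every continuation just revisits them. So no valid plan exists.

impossible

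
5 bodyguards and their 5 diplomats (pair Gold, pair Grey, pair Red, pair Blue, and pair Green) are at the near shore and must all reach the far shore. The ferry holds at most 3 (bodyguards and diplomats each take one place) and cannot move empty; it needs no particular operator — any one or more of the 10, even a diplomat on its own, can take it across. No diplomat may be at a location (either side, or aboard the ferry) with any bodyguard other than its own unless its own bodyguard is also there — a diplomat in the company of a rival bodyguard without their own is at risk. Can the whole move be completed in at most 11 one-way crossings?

Yes — this plan uses 11 crossings (≤ 11):
1. bodyguard Gold and diplomat Gold cross → the far shore.
2. bodyguard Gold crosses ← the near shore.
3. diplomat Blue, diplomat Grey, and diplomat Red cross → the far shore.
4. diplomat Gold crosses ← the near shore.
5. bodyguard Blue, bodyguard Grey, and bodyguard Red cross → the far shore.
6. bodyguard Grey and diplomat Grey cross ← the near shore.
7. bodyguard Gold, bodyguard Green, and bodyguard Grey cross → the far shore.
8. diplomat Red crosses ← the near shore.
9. diplomat Gold and diplomat Grey cross → the far shore.
10. diplomat Gold crosses ← the near shore.
11. diplomat Gold, diplomat Green, and diplomat Red cross → the far shore.

Yes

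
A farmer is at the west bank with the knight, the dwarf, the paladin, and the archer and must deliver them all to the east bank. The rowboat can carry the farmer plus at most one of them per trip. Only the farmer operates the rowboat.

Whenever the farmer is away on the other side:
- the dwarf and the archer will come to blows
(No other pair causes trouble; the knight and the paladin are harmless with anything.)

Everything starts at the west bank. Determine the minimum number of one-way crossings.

Counting alone: the farmer can take at most 1 across per trip to the east bank, so moving all 4 needs at least 4 loaded trips out, with a return between consecutive ones — at least 7 crossings.
The plan below uses exactly 7 crossings, so it is optimal:
1. Farmer goes to the east bank with the dwarf.
2. Farmer goes back to the west bank alone.
3. Farmer goes to the east bank with the knight.
4. Farmer goes back to the west bank alone.
5. Farmer goes to the east bank with the paladin.
6. Farmer goes back to the west bank alone.
7. Farmer goes to the east bank with the archer.

7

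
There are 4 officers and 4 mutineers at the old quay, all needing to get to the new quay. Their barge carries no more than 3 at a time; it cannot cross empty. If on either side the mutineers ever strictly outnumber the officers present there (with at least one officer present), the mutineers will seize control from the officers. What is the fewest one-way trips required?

9

Counting alone: each trip to the new quay takes at most 3 across and each return brings at least 1 back, so after t trips out (and t−1 returns) at most 3t − (t−1) of the 8 are across; that first reaches 8 at t = 4, so at least 7 crossings are needed.
The safety rule pushes this higher. Following every safe sequence of crossings, the most of the 8 that can be at the new quay as the barge arrives there on crossing 7 is 7 — never all 8.
So no plan with fewer than 9 crossings exists, and this one achieves 9:
1. 2 mutineers → the new quay.  (the old quay: 4O 2M; the new quay: 0O 2M)
2. 1 mutineer ← the old quay.  (the old quay: 4O 3M; the new quay: 0O 1M)
3. 3 mutineers → the new quay.  (the old quay: 4O 0M; the new quay: 0O 4M)
4. 1 mutineer ← the old quay.  (the old quay: 4O 1M; the new quay: 0O 3M)
5. 3 officers → the new quay.  (the old quay: 1O 1M; the new quay: 3O 3M)
6. 1 officer and 1 mutineer ← the old quay.  (the old quay: 2O 2M; the new quay: 2O 2M)
7. 2 officers → the new quay.  (the old quay: 0O 2M; the new quay: 4O 2M)
8. 1 mutineer ← the old quay.  (the old quay: 0O 3M; the new quay: 4O 1M)
9. 3 mutineers → the new quay.  (the old quay: 0O 0M; the new quay: 4O 4M)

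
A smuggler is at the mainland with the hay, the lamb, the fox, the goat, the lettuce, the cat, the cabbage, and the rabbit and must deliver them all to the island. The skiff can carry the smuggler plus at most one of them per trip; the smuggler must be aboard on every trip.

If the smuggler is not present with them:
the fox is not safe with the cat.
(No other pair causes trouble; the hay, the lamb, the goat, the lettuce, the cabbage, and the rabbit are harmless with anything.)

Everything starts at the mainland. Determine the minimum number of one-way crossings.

15

Counting alone: the smuggler can take at most 1 across per trip to the island, so moving all 8 needs at least 8 loaded trips out, with a return between consecutive ones — at least 15 crossings.
The plan below uses exactly 15 crossings, so it is optimal:
1. Smuggler goes to the island with the fox.  [the mainland: the cabbage, the cat, the goat, the hay, the lamb, the lettuce, the rabbit | the island: the fox]
2. Smuggler goes back to the mainland alone.  [the mainland: the cabbage, the cat, the goat, the hay, the lamb, the lettuce, the rabbit | the island: the fox]
3. Smuggler goes to the island with the hay.  [the mainland: the cabbage, the cat, the goat, the lamb, the lettuce, the rabbit | the island: the fox, the hay]
4. Smuggler goes back to the mainland alone.  [the mainland: the cabbage, the cat, the goat, the lamb, the lettuce, the rabbit | the island: the fox, the hay]
5. Smuggler goes to the island with the lamb.  [the mainland: the cabbage, the cat, the goat, the lettuce, the rabbit | the island: the fox, the hay, the lamb]
6. Smuggler goes back to the mainland alone.  [the mainland: the cabbage, the cat, the goat, the lettuce, the rabbit | the island: the fox, the hay, the lamb]
7. Smuggler goes to the island with the goat.  [the mainland: the cabbage, the cat, the lettuce, the rabbit | the island: the fox, the goat, the hay, the lamb]
8. Smuggler goes back to the mainland alone.  [the mainland: the cabbage, the cat, the lettuce, the rabbit | the island: the fox, the goat, the hay, the lamb]
9. Smuggler goes to the island with the lettuce.  [the mainland: the cabbage, the cat, the rabbit | the island: the fox, the goat, the hay, the lamb, the lettuce]
10. Smuggler goes back to the mainland alone.  [the mainland: the cabbage, the cat, the rabbit | the island: the fox, the goat, the hay, the lamb, the lettuce]
11. Smuggler goes to the island with the cabbage.  [the mainland: the cat, the rabbit | the island: the cabbage, the fox, the goat, the hay, the lamb, the lettuce]
12. Smuggler goes back to the mainland alone.  [the mainland: the cat, the rabbit | the island: the cabbage, the fox, the goat, the hay, the lamb, the lettuce]
13. Smuggler goes to the island with the rabbit.  [the mainland: the cat | the island: the cabbage, the fox, the goat, the hay, the lamb, the lettuce, the rabbit]
14. Smuggler goes back to the mainland alone.  [the mainland: the cat | the island: the cabbage, the fox, the goat, the hay, the lamb, the lettuce, the rabbit]
15. Smuggler goes to the island with the cat.  [the mainland: — | the island: the cabbage, the cat, the fox, the goat, the hay, the lamb, the lettuce, the rabbit]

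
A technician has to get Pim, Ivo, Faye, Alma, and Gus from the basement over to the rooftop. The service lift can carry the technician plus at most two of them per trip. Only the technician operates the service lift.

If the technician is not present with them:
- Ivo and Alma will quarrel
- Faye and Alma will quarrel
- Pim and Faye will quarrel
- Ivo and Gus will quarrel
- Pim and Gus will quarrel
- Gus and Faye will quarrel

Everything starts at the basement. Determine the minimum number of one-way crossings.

impossible

Whatever the first load, the items left behind include a forbidden pair without the technician. No opening move is safe, so no plan exists.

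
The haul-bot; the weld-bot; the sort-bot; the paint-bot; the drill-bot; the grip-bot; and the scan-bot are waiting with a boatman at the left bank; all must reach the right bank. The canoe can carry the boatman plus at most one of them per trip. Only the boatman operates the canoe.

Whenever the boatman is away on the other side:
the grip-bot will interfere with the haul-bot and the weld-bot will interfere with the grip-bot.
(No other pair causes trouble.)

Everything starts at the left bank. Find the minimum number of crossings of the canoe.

15

Counting alone: the boatman can take at most 1 across per trip to the right bank, so moving all 7 needs at least 7 loaded trips out, with a return between consecutive ones — at least 13 crossings.
The safety rule pushes this higher. Following every safe sequence of crossings, the most of the 7 that can be at the right bank as the canoe arrives there on crossing 13 is 6 — never all 7.
So no plan with fewer than 15 crossings exists, and this one achieves 15:
1. Boatman goes to the right bank with the grip-bot.  [the left bank: the drill-bot, the haul-bot, the paint-bot, the scan-bot, the sort-bot, the weld-bot | the right bank: the grip-bot]
2. Boatman goes back to the left bank alone.  [the left bank: the drill-bot, the haul-bot, the paint-bot, the scan-bot, the sort-bot, the weld-bot | the right bank: the grip-bot]
3. Boatman goes to the right bank with the haul-bot.  [the left bank: the drill-bot, the paint-bot, the scan-bot, the sort-bot, the weld-bot | the right bank: the grip-bot, the haul-bot]
4. Boatman goes back to the left bank with the grip-bot.  [the left bank: the drill-bot, the grip-bot, the paint-bot, the scan-bot, the sort-bot, the weld-bot | the right bank: the haul-bot]
5. Boatman goes to the right bank with the weld-bot.  [the left bank: the drill-bot, the grip-bot, the paint-bot, the scan-bot, the sort-bot | the right bank: the haul-bot, the weld-bot]
6. Boatman goes back to the left bank alone.  [the left bank: the drill-bot, the grip-bot, the paint-bot, the scan-bot, the sort-bot | the right bank: the haul-bot, the weld-bot]
7. Boatman goes to the right bank with the sort-bot.  [the left bank: the drill-bot, the grip-bot, the paint-bot, the scan-bot | the right bank: the haul-bot, the sort-bot, the weld-bot]
8. Boatman goes back to the left bank alone.  [the left bank: the drill-bot, the grip-bot, the paint-bot, the scan-bot | the right bank: the haul-bot, the sort-bot, the weld-bot]
9. Boatman goes to the right bank with the paint-bot.  [the left bank: the drill-bot, the grip-bot, the scan-bot | the right bank: the haul-bot, the paint-bot, the sort-bot, the weld-bot]
10. Boatman goes back to the left bank alone.  [the left bank: the drill-bot, the grip-bot, the scan-bot | the right bank: the haul-bot, the paint-bot, the sort-bot, the weld-bot]
11. Boatman goes to the right bank with the drill-bot.  [the left bank: the grip-bot, the scan-bot | the right bank: the drill-bot, the haul-bot, the paint-bot, the sort-bot, the weld-bot]
12. Boatman goes back to the left bank alone.  [the left bank: the grip-bot, the scan-bot | the right bank: the drill-bot, the haul-bot, the paint-bot, the sort-bot, the weld-bot]
13. Boatman goes to the right bank with the scan-bot.  [the left bank: the grip-bot | the right bank: the drill-bot, the haul-bot, the paint-bot, the scan-bot, the sort-bot, the weld-bot]
14. Boatman goes back to the left bank alone.  [the left bank: the grip-bot | the right bank: the drill-bot, the haul-bot, the paint-bot, the scan-bot, the sort-bot, the weld-bot]
15. Boatman goes to the right bank with the grip-bot.  [the left bank: — | the right bank: the drill-bot, the grip-bot, the haul-bot, the paint-bot, the scan-bot, the sort-bot, the weld-bot]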